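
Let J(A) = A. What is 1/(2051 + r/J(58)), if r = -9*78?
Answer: 29/59128 ≈ 0.00049046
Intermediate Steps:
r = -702
1/(2051 + r/J(58)) = 1/(2051 - 702/58) = 1/(2051 - 702*1/58) = 1/(2051 - 351/29) = 1/(59128/29) = 29/59128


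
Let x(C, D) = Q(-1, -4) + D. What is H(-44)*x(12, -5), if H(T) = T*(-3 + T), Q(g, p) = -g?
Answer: -8272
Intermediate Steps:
x(C, D) = 1 + D (x(C, D) = -1*(-1) + D = 1 + D)
H(-44)*x(12, -5) = (-44*(-3 - 44))*(1 - 5) = -44*(-47)*(-4) = 2068*(-4) = -8272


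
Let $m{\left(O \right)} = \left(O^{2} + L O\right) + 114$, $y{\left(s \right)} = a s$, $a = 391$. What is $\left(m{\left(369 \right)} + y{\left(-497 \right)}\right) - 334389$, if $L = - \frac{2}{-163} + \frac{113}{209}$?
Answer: $- \frac{13362336694}{34067} \approx -3.9224 \cdot 10^{5}$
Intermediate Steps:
$L = \frac{18837}{34067}$ ($L = \left(-2\right) \left(- \frac{1}{163}\right) + 113 \cdot \frac{1}{209} = \frac{2}{163} + \frac{113}{209} = \frac{18837}{34067} \approx 0.55294$)
$y{\left(s \right)} = 391 s$
$m{\left(O \right)} = 114 + O^{2} + \frac{18837 O}{34067}$ ($m{\left(O \right)} = \left(O^{2} + \frac{18837 O}{34067}\right) + 114 = 114 + O^{2} + \frac{18837 O}{34067}$)
$\left(m{\left(369 \right)} + y{\left(-497 \right)}\right) - 334389 = \left(\left(114 + 369^{2} + \frac{18837}{34067} \cdot 369\right) + 391 \left(-497\right)\right) - 334389 = \left(\left(114 + 136161 + \frac{6950853}{34067}\right) - 194327\right) - 334389 = \left(\frac{4649431278}{34067} - 194327\right) - 334389 = - \frac{1970706631}{34067} - 334389 = - \frac{13362336694}{34067}$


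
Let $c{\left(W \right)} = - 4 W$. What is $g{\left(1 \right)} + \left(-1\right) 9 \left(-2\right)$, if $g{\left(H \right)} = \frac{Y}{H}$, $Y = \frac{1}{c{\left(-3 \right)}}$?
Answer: $\frac{217}{12} \approx 18.083$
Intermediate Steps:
$Y = \frac{1}{12}$ ($Y = \frac{1}{\left(-4\right) \left(-3\right)} = \frac{1}{12} \approx 0.083333$)
$g{\left(H \right)} = \frac{1}{12 H}$
$g{\left(1 \right)} + \left(-1\right) 9 \left(-2\right) = \frac{1}{12 \cdot 1} + \left(-1\right) 9 \left(-2\right) = \frac{1}{12} \cdot 1 - -18 = \frac{1}{12} + 18 = \frac{217}{12}$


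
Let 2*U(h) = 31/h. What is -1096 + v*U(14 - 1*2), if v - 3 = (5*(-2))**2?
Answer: -23111/24 ≈ -962.96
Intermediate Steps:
U(h) = 31/(2*h) (U(h) = (31/h)/2 = 31/(2*h))
v = 103 (v = 3 + (5*(-2))**2 = 3 + (-10)**2 = 3 + 100 = 103)
-1096 + v*U(14 - 1*2) = -1096 + 103*(31/(2*(14 - 1*2))) = -1096 + 103*(31/(2*(14 - 2))) = -1096 + 103*((31/2)/12) = -1096 + 103*((31/2)*(1/12)) = -1096 + 103*(31/24) = -1096 + 3193/24 = -23111/24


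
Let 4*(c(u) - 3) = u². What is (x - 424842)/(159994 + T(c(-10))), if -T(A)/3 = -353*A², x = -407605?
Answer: -832447/990250 ≈ -0.84064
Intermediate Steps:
c(u) = 3 + u²/4
T(A) = 1059*A² (T(A) = -(-1059)*A² = 1059*A²)
(x - 424842)/(159994 + T(c(-10))) = (-407605 - 424842)/(159994 + 1059*(3 + (¼)*(-10)²)²) = -832447/(159994 + 1059*(3 + (¼)*100)²) = -832447/(159994 + 1059*(3 + 25)²) = -832447/(159994 + 1059*28²) = -832447/(159994 + 1059*784) = -832447/(159994 + 830256) = -832447/990250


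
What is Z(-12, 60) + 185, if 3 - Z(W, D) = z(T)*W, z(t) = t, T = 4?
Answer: 236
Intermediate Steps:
Z(W, D) = 3 - 4*W
Z(-12, 60) + 185 = (3 - 4*(-12)) + 185 = (3 + 48) + 185 = 51 + 185 = 236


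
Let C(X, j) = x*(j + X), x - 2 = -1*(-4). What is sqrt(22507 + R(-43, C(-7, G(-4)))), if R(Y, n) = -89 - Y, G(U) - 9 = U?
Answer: sqrt(22461) ≈ 149.87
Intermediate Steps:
x = 6 (x = 2 - 1*(-4) = 2 + 4 = 6)
G(U) = 9 + U
C(X, j) = 6*X + 6*j (C(X, j) = 6*(j + X) = 6*(X + j) = 6*X + 6*j)
sqrt(22507 + R(-43, C(-7, G(-4)))) = sqrt(22507 + (-89 - 1*(-43))) = sqrt(22507 + (-89 + 43)) = sqrt(22507 - 46) = sqrt(22461)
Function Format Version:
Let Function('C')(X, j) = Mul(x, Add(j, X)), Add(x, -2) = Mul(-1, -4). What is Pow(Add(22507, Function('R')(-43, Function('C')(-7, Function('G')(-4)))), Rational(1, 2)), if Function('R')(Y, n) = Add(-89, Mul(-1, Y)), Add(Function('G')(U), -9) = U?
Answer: Pow(22461, Rational(1, 2)) ≈ 149.87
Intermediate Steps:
x = 6 (x = Add(2, Mul(-1, -4)) = Add(2, 4) = 6)
Function('G')(U) = Add(9, U)
Function('C')(X, j) = Add(Mul(6, X), Mul(6, j)) (Function('C')(X, j) = Mul(6, Add(j, X)) = Mul(6, Add(X, j)) = Add(Mul(6, X), Mul(6, j)))
Pow(Add(22507, Function('R')(-43, Function('C')(-7, Function('G')(-4)))), Rational(1, 2)) = Pow(Add(22507, Add(-89, Mul(-1, -43))), Rational(1, 2)) = Pow(Add(22507, Add(-89, 43)), Rational(1, 2)) = Pow(Add(22507, -46), Rational(1, 2)) = Pow(22461, Rational(1, 2))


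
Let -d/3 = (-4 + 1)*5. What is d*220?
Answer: 9900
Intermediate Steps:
d = 45 (d = -3*(-4 + 1)*5 = -(-9)*5 = -3*(-15) = 45)
d*220 = 45*220 = 9900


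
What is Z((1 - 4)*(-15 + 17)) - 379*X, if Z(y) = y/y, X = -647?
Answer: 245214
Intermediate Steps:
Z(y) = 1
Z((1 - 4)*(-15 + 17)) - 379*X = 1 - 379*(-647) = 1 + 245213 = 245214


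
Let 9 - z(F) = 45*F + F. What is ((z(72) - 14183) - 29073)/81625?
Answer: -46559/81625 ≈ -0.57040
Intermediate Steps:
z(F) = 9 - 46*F (z(F) = 9 - (45*F + F) = 9 - 46*F)
((z(72) - 14183) - 29073)/81625 = (((9 - 46*72) - 14183) - 29073)/81625 = (((9 - 3312) - 14183) - 29073)*(1/81625) = ((-3303 - 14183) - 29073)*(1/81625) = (-17486 - 29073)*(1/81625) = -46559*1/81625 = -46559/81625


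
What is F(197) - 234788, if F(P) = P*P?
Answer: -195979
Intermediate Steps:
F(P) = P²
F(197) - 234788 = 197² - 234788 = 38809 - 234788 = -195979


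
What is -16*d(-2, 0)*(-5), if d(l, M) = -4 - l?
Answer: -160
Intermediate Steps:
-16*d(-2, 0)*(-5) = -16*(-4 - 1*(-2))*(-5) = -16*(-4 + 2)*(-5) = -(-32)*(-5) = -16*10 = -160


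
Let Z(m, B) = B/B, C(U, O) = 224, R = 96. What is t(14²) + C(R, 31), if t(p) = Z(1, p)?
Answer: 225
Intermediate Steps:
Z(m, B) = 1
t(p) = 1
t(14²) + C(R, 31) = 1 + 224 = 225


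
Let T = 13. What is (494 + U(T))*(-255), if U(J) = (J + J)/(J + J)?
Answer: -126225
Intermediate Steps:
U(J) = 1 (U(J) = (2*J)/((2*J)) = (2*J)*(1/(2*J)) = 1)
(494 + U(T))*(-255) = (494 + 1)*(-255) = 495*(-255) = -126225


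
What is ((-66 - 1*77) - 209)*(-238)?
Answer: 83776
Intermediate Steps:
((-66 - 1*77) - 209)*(-238) = ((-66 - 77) - 209)*(-238) = (-143 - 209)*(-238) = -352*(-238) = 83776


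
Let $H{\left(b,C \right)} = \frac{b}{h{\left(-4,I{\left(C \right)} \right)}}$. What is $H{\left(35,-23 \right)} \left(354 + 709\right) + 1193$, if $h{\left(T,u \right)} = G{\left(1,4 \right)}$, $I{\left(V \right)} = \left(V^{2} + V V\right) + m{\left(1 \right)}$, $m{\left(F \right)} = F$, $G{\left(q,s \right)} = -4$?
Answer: $- \frac{32433}{4} \approx -8108.3$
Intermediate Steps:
$I{\left(V \right)} = 1 + 2 V^{2}$ ($I{\left(V \right)} = \left(V^{2} + V V\right) + 1 = \left(V^{2} + V^{2}\right) + 1 = 2 V^{2} + 1 = 1 + 2 V^{2}$)
$h{\left(T,u \right)} = -4$
$H{\left(b,C \right)} = - \frac{b}{4}$ ($H{\left(b,C \right)} = \frac{b}{-4} = b \left(- \frac{1}{4}\right) = - \frac{b}{4}$)
$H{\left(35,-23 \right)} \left(354 + 709\right) + 1193 = \left(- \frac{1}{4}\right) 35 \left(354 + 709\right) + 1193 = \left(- \frac{35}{4}\right) 1063 + 1193 = - \frac{37205}{4} + 1193 = - \frac{32433}{4}$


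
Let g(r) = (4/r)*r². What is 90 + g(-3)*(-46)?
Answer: 642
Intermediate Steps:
g(r) = 4*r
90 + g(-3)*(-46) = 90 + (4*(-3))*(-46) = 90 - 12*(-46) = 90 + 552 = 642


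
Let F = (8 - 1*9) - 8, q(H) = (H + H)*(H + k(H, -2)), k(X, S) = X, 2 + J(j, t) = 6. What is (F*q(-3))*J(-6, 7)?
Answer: -1296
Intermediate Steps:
J(j, t) = 4 (J(j, t) = -2 + 6 = 4)
q(H) = 4*H² (q(H) = (H + H)*(H + H) = (2*H)*(2*H) = 4*H²)
F = -9 (F = (8 - 9) - 8 = -1 - 8 = -9)
(F*q(-3))*J(-6, 7) = -36*(-3)²*4 = -36*9*4 = -9*36*4 = -324*4 = -1296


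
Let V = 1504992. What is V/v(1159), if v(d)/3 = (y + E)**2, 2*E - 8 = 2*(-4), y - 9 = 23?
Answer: 15677/32 ≈ 489.91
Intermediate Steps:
y = 32 (y = 9 + 23 = 32)
E = 0 (E = 4 + (2*(-4))/2 = 4 + (1/2)*(-8) = 4 - 4 = 0)
v(d) = 3072 (v(d) = 3*(32 + 0)**2 = 3*32**2 = 3*1024 = 3072)
V/v(1159) = 1504992/3072 = 1504992*(1/3072) = 15677/32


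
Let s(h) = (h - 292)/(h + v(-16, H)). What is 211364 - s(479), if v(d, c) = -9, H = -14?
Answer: 99340893/470 ≈ 2.1136e+5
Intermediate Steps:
s(h) = (-292 + h)/(-9 + h) (s(h) = (h - 292)/(h - 9) = (-292 + h)/(-9 + h))
211364 - s(479) = 211364 - (-292 + 479)/(-9 + 479) = 211364 - 187/470 = 99340893/470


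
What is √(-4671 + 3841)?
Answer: I*√830 ≈ 28.81*I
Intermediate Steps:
√(-4671 + 3841) = √(-830) = I*√830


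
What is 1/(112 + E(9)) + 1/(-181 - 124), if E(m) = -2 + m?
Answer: 186/36295 ≈ 0.0051247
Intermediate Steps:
1/(112 + E(9)) + 1/(-181 - 124) = 1/(112 + (-2 + 9)) + 1/(-181 - 124) = 1/(112 + 7) + 1/(-305) = 1/119 - 1/305 = 186/36295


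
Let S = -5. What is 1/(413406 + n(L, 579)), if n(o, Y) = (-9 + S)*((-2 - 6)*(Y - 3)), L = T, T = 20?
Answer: 1/477918 ≈ 2.0924e-6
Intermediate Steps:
L = 20
n(o, Y) = -336 + 112*Y (n(o, Y) = (-9 - 5)*((-2 - 6)*(Y - 3)) = -(-112)*(-3 + Y) = -14*(24 - 8*Y) = -336 + 112*Y)
1/(413406 + n(L, 579)) = 1/(413406 + (-336 + 112*579)) = 1/(413406 + (-336 + 64848)) = 1/(413406 + 64512) = 1/477918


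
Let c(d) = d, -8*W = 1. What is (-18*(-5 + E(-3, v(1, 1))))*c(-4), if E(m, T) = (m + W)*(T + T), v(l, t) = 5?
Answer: -2610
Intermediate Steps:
W = -1/8 (W = -1/8*1 = -1/8 ≈ -0.12500)
E(m, T) = 2*T*(-1/8 + m) (E(m, T) = (m - 1/8)*(T + T) = (-1/8 + m)*(2*T) = 2*T*(-1/8 + m))
(-18*(-5 + E(-3, v(1, 1))))*c(-4) = -18*(-5 + (1/4)*5*(-1 + 8*(-3)))*(-4) = -18*(-5 + (1/4)*5*(-1 - 24))*(-4) = -18*(-5 + (1/4)*5*(-25))*(-4) = -18*(-5 - 125/4)*(-4) = -18*(-145)/4*(-4) = -6*(-435/4)*(-4) = (1305/2)*(-4) = -2610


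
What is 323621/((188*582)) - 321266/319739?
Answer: 68322614263/34984562424 ≈ 1.9529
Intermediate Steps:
323621/((188*582)) - 321266/319739 = 323621/109416 - 321266*1/319739 = 323621*(1/109416) - 321266/319739 = 323621/109416 - 321266/319739 = 68322614263/34984562424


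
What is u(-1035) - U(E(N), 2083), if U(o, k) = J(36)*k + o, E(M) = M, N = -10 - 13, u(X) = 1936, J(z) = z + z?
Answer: -148017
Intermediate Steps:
J(z) = 2*z
N = -23
U(o, k) = o + 72*k (U(o, k) = (2*36)*k + o = 72*k + o = o + 72*k)
u(-1035) - U(E(N), 2083) = 1936 - (-23 + 72*2083) = 1936 - (-23 + 149976) = 1936 - 1*149953 = 1936 - 149953 = -148017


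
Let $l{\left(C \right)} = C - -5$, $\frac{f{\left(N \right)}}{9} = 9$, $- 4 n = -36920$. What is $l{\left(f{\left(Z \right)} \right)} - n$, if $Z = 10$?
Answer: $-9144$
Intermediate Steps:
$n = 9230$ ($n = \left(- \frac{1}{4}\right) \left(-36920\right) = 9230$)
$f{\left(N \right)} = 81$ ($f{\left(N \right)} = 9 \cdot 9 = 81$)
$l{\left(C \right)} = 5 + C$ ($l{\left(C \right)} = C + 5 = 5 + C$)
$l{\left(f{\left(Z \right)} \right)} - n = \left(5 + 81\right) - 9230 = 86 - 9230 = -9144$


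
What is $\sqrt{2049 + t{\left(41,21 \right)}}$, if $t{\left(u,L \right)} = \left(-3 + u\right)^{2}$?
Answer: $\sqrt{3493} \approx 59.102$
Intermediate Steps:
$\sqrt{2049 + t{\left(41,21 \right)}} = \sqrt{2049 + \left(-3 + 41\right)^{2}} = \sqrt{2049 + 38^{2}} = \sqrt{2049 + 1444} = \sqrt{3493}$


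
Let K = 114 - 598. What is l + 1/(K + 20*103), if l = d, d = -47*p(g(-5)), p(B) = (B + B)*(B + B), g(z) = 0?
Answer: 1/1576 ≈ 0.00063452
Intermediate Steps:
K = -484
p(B) = 4*B**2 (p(B) = (2*B)*(2*B) = 4*B**2)
d = 0 (d = -188*0**2 = -188*0 = -47*0 = 0)
l = 0
l + 1/(K + 20*103) = 0 + 1/(-484 + 20*103) = 0 + 1/(-484 + 2060) = 0 + 1/1576 = 1/1576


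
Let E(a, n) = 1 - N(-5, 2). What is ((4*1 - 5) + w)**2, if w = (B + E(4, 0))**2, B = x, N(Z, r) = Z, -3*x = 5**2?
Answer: 1600/81 ≈ 19.753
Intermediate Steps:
x = -25/3 (x = -1/3*5**2 = -1/3*25 = -25/3 ≈ -8.3333)
E(a, n) = 6 (E(a, n) = 1 - 1*(-5) = 1 + 5 = 6)
B = -25/3 ≈ -8.3333
w = 49/9 (w = (-25/3 + 6)**2 = (-7/3)**2 = 49/9 ≈ 5.4444)
((4*1 - 5) + w)**2 = ((4*1 - 5) + 49/9)**2 = ((4 - 5) + 49/9)**2 = (-1 + 49/9)**2 = (40/9)**2 = 1600/81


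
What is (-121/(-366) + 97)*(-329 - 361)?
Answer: -4096645/61 ≈ -67158.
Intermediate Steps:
(-121/(-366) + 97)*(-329 - 361) = (-121*(-1/366) + 97)*(-690) = (121/366 + 97)*(-690) = (35623/366)*(-690) = -4096645/61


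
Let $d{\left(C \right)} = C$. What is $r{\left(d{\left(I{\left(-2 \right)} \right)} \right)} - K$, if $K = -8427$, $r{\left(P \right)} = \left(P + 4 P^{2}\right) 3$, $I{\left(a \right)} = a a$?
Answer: $8631$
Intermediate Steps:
$I{\left(a \right)} = a^{2}$
$r{\left(P \right)} = 3 P + 12 P^{2}$
$r{\left(d{\left(I{\left(-2 \right)} \right)} \right)} - K = 3 \left(-2\right)^{2} \left(1 + 4 \left(-2\right)^{2}\right) - -8427 = 3 \cdot 4 \left(1 + 4 \cdot 4\right) + 8427 = 3 \cdot 4 \left(1 + 16\right) + 8427 = 3 \cdot 4 \cdot 17 + 8427 = 204 + 8427 = 8631$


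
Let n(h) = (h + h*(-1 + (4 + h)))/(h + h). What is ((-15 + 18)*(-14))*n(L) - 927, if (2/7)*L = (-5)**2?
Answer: -5697/2 ≈ -2848.5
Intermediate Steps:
L = 175/2 (L = (7/2)*(-5)**2 = (7/2)*25 = 175/2 ≈ 87.500)
n(h) = (h + h*(3 + h))/(2*h) (n(h) = (h + h*(3 + h))/((2*h)) = (h + h*(3 + h))*(1/(2*h)) = (h + h*(3 + h))/(2*h))
((-15 + 18)*(-14))*n(L) - 927 = ((-15 + 18)*(-14))*(2 + (1/2)*(175/2)) - 927 = (3*(-14))*(2 + 175/4) - 927 = -42*183/4 - 927 = -3843/2 - 927 = -5697/2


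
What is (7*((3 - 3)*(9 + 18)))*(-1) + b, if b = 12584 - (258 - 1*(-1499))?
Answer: 10827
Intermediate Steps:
b = 10827 (b = 12584 - (258 + 1499) = 12584 - 1*1757 = 12584 - 1757 = 10827)
(7*((3 - 3)*(9 + 18)))*(-1) + b = (7*((3 - 3)*(9 + 18)))*(-1) + 10827 = (7*(0*27))*(-1) + 10827 = (7*0)*(-1) + 10827 = 0*(-1) + 10827 = 0 + 10827 = 10827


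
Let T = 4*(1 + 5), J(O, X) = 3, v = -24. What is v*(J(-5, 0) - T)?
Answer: 504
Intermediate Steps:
T = 24 (T = 4*6 = 24)
v*(J(-5, 0) - T) = -24*(3 - 1*24) = -24*(3 - 24) = -24*(-21) = 504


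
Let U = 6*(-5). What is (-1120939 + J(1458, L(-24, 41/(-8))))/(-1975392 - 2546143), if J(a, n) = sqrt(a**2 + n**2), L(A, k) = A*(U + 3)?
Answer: 1120939/4521535 - 162*sqrt(97)/4521535 ≈ 0.24756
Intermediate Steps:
U = -30
L(A, k) = -27*A (L(A, k) = A*(-30 + 3) = A*(-27) = -27*A)
(-1120939 + J(1458, L(-24, 41/(-8))))/(-1975392 - 2546143) = (-1120939 + sqrt(1458**2 + (-27*(-24))**2))/(-1975392 - 2546143) = (-1120939 + sqrt(2125764 + 648**2))/(-4521535) = (-1120939 + sqrt(2125764 + 419904))*(-1/4521535) = (-1120939 + sqrt(2545668))*(-1/4521535) = (-1120939 + 162*sqrt(97))*(-1/4521535) = 1120939/4521535 - 162*sqrt(97)/4521535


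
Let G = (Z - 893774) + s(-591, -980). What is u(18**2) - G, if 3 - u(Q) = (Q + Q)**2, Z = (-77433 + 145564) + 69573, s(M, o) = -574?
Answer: 336743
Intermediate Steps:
Z = 137704 (Z = 68131 + 69573 = 137704)
u(Q) = 3 - 4*Q**2 (u(Q) = 3 - (Q + Q)**2 = 3 - (2*Q)**2 = 3 - 4*Q**2)
G = -756644 (G = (137704 - 893774) - 574 = -756070 - 574 = -756644)
u(18**2) - G = (3 - 4*(18**2)**2) - 1*(-756644) = (3 - 4*324**2) + 756644 = (3 - 4*104976) + 756644 = (3 - 419904) + 756644 = -419901 + 756644 = 336743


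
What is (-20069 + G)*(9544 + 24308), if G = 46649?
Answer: 899786160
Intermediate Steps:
(-20069 + G)*(9544 + 24308) = (-20069 + 46649)*(9544 + 24308) = 26580*33852 = 899786160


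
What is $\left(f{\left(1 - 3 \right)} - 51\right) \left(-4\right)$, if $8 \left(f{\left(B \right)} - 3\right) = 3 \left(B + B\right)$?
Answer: $198$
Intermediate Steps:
$f{\left(B \right)} = 3 + \frac{3 B}{4}$ ($f{\left(B \right)} = 3 + \frac{3 \left(B + B\right)}{8} = 3 + \frac{3 \cdot 2 B}{8} = 3 + \frac{6 B}{8} = 3 + \frac{3 B}{4}$)
$\left(f{\left(1 - 3 \right)} - 51\right) \left(-4\right) = \left(\left(3 + \frac{3 \left(1 - 3\right)}{4}\right) - 51\right) \left(-4\right) = \left(\left(3 + \frac{3}{4} \left(-2\right)\right) - 51\right) \left(-4\right) = \left(\left(3 - \frac{3}{2}\right) - 51\right) \left(-4\right) = \left(\frac{3}{2} - 51\right) \left(-4\right) = \left(- \frac{99}{2}\right) \left(-4\right) = 198$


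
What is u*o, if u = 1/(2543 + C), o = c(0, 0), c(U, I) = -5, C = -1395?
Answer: -5/1148 ≈ -0.0043554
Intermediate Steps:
o = -5
u = 1/1148 (u = 1/(2543 - 1395) = 1/1148 ≈ 0.00087108)
u*o = (1/1148)*(-5) = -5/1148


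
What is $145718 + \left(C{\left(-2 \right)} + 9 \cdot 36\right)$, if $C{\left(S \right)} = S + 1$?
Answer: $146041$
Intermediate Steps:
$C{\left(S \right)} = 1 + S$
$145718 + \left(C{\left(-2 \right)} + 9 \cdot 36\right) = 145718 + \left(\left(1 - 2\right) + 9 \cdot 36\right) = 145718 + \left(-1 + 324\right) = 145718 + 323 = 146041$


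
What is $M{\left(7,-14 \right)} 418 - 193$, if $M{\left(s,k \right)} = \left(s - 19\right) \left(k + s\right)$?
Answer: $34919$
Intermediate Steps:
$M{\left(s,k \right)} = \left(-19 + s\right) \left(k + s\right)$
$M{\left(7,-14 \right)} 418 - 193 = \left(7^{2} - -266 - 133 - 98\right) 418 - 193 = \left(49 + 266 - 133 - 98\right) 418 - 193 = 84 \cdot 418 - 193 = 35112 - 193 = 34919$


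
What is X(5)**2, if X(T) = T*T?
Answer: 625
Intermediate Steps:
X(T) = T**2
X(5)**2 = (5**2)**2 = 25**2 = 625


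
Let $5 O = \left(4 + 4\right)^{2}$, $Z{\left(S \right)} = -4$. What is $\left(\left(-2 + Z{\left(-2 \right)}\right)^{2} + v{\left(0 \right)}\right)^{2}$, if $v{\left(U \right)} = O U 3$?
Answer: $1296$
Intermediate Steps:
$O = \frac{64}{5}$ ($O = \frac{\left(4 + 4\right)^{2}}{5} = \frac{8^{2}}{5} = \frac{1}{5} \cdot 64 = \frac{64}{5} \approx 12.8$)
$v{\left(U \right)} = \frac{192 U}{5}$ ($v{\left(U \right)} = \frac{64 U}{5} \cdot 3 = \frac{192 U}{5}$)
$\left(\left(-2 + Z{\left(-2 \right)}\right)^{2} + v{\left(0 \right)}\right)^{2} = \left(\left(-2 - 4\right)^{2} + \frac{192}{5} \cdot 0\right)^{2} = \left(\left(-6\right)^{2} + 0\right)^{2} = \left(36 + 0\right)^{2} = 36^{2} = 1296$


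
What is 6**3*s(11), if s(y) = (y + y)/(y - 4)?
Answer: 4752/7 ≈ 678.86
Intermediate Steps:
s(y) = 2*y/(-4 + y) (s(y) = (2*y)/(-4 + y) = 2*y/(-4 + y))
6**3*s(11) = 6**3*(2*11/(-4 + 11)) = 216*(2*11/7) = 216*(2*11*(1/7)) = 216*(22/7) = 4752/7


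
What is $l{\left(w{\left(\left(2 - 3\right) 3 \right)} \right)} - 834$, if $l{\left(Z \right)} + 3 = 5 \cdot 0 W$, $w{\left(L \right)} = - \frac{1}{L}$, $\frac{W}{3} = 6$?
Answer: $-837$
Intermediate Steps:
$W = 18$ ($W = 3 \cdot 6 = 18$)
$l{\left(Z \right)} = -3$ ($l{\left(Z \right)} = -3 + 5 \cdot 0 \cdot 18 = -3 + 0 \cdot 18 = -3 + 0 = -3$)
$l{\left(w{\left(\left(2 - 3\right) 3 \right)} \right)} - 834 = -3 - 834 = -837$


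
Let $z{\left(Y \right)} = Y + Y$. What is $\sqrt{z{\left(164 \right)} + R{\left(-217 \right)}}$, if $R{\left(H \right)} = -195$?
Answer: $\sqrt{133} \approx 11.533$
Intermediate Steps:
$z{\left(Y \right)} = 2 Y$
$\sqrt{z{\left(164 \right)} + R{\left(-217 \right)}} = \sqrt{2 \cdot 164 - 195} = \sqrt{328 - 195} = \sqrt{133}$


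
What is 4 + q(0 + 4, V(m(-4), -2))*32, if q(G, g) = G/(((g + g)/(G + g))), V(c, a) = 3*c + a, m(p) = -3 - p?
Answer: 324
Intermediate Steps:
V(c, a) = a + 3*c
q(G, g) = G*(G + g)/(2*g) (q(G, g) = G/(((2*g)/(G + g))) = G/((2*g/(G + g))) = G*((G + g)/(2*g)) = G*(G + g)/(2*g))
4 + q(0 + 4, V(m(-4), -2))*32 = 4 + ((0 + 4)*((0 + 4) + (-2 + 3*(-3 - 1*(-4))))/(2*(-2 + 3*(-3 - 1*(-4)))))*32 = 4 + ((1/2)*4*(4 + (-2 + 3*(-3 + 4)))/(-2 + 3*(-3 + 4)))*32 = 4 + ((1/2)*4*(4 + (-2 + 3*1))/(-2 + 3*1))*32 = 4 + ((1/2)*4*(4 + (-2 + 3))/(-2 + 3))*32 = 4 + ((1/2)*4*(4 + 1)/1)*32 = 4 + ((1/2)*4*1*5)*32 = 4 + 10*32 = 4 + 320 = 324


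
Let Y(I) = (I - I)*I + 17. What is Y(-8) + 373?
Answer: 390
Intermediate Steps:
Y(I) = 17 (Y(I) = 0*I + 17 = 0 + 17 = 17)
Y(-8) + 373 = 17 + 373 = 390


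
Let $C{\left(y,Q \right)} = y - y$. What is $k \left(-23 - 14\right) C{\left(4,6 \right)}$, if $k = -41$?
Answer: $0$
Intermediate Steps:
$C{\left(y,Q \right)} = 0$
$k \left(-23 - 14\right) C{\left(4,6 \right)} = - 41 \left(-23 - 14\right) 0 = \left(-41\right) \left(-37\right) 0 = 1517 \cdot 0 = 0$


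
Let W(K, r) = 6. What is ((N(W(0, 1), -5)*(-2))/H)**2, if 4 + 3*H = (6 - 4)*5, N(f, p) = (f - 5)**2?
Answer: 1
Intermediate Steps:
N(f, p) = (-5 + f)**2
H = 2 (H = -4/3 + ((6 - 4)*5)/3 = -4/3 + (2*5)/3 = -4/3 + (1/3)*10 = -4/3 + 10/3 = 2)
((N(W(0, 1), -5)*(-2))/H)**2 = (((-5 + 6)**2*(-2))/2)**2 = ((1**2*(-2))*(1/2))**2 = ((1*(-2))*(1/2))**2 = (-2*1/2)**2 = (-1)**2 = 1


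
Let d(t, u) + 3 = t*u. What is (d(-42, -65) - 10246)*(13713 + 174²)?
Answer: -330753291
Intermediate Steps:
d(t, u) = -3 + t*u
(d(-42, -65) - 10246)*(13713 + 174²) = ((-3 - 42*(-65)) - 10246)*(13713 + 174²) = ((-3 + 2730) - 10246)*(13713 + 30276) = (2727 - 10246)*43989 = -7519*43989 = -330753291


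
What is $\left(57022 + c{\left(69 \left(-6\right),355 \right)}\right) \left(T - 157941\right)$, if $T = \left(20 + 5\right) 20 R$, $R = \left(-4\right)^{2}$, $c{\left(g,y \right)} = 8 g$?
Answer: $-8053331110$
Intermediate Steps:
$R = 16$
$T = 8000$ ($T = \left(20 + 5\right) 20 \cdot 16 = 25 \cdot 20 \cdot 16 = 500 \cdot 16 = 8000$)
$\left(57022 + c{\left(69 \left(-6\right),355 \right)}\right) \left(T - 157941\right) = \left(57022 + 8 \cdot 69 \left(-6\right)\right) \left(8000 - 157941\right) = \left(57022 + 8 \left(-414\right)\right) \left(-149941\right) = \left(57022 - 3312\right) \left(-149941\right) = 53710 \left(-149941\right) = -8053331110$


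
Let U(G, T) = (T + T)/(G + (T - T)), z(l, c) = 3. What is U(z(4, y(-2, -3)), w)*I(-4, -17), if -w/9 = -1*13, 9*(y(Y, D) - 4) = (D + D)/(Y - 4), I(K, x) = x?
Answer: -1326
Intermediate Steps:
y(Y, D) = 4 + 2*D/(9*(-4 + Y)) (y(Y, D) = 4 + ((D + D)/(Y - 4))/9 = 4 + ((2*D)/(-4 + Y))/9 = 4 + (2*D/(-4 + Y))/9 = 4 + 2*D/(9*(-4 + Y)))
w = 117 (w = -(-9)*13 = -9*(-13) = 117)
U(G, T) = 2*T/G (U(G, T) = (2*T)/(G + 0) = (2*T)/G = 2*T/G)
U(z(4, y(-2, -3)), w)*I(-4, -17) = (2*117/3)*(-17) = (2*117*(⅓))*(-17) = 78*(-17) = -1326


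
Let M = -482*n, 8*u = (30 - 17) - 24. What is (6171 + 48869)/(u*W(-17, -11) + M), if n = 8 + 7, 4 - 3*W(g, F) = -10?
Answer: -660480/86837 ≈ -7.6060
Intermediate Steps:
W(g, F) = 14/3 (W(g, F) = 4/3 - ⅓*(-10) = 4/3 + 10/3 = 14/3)
n = 15
u = -11/8 (u = ((30 - 17) - 24)/8 = (13 - 24)/8 = (⅛)*(-11) = -11/8 ≈ -1.3750)
M = -7230 (M = -482*15 = -7230)
(6171 + 48869)/(u*W(-17, -11) + M) = (6171 + 48869)/(-11/8*14/3 - 7230) = 55040/(-77/12 - 7230) = 55040/(-86837/12) = 55040*(-12/86837) = -660480/86837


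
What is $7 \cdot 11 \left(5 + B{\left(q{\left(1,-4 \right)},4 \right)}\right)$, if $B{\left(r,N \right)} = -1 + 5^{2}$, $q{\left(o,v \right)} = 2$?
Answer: $2233$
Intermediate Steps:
$B{\left(r,N \right)} = 24$ ($B{\left(r,N \right)} = -1 + 25 = 24$)
$7 \cdot 11 \left(5 + B{\left(q{\left(1,-4 \right)},4 \right)}\right) = 7 \cdot 11 \left(5 + 24\right) = 77 \cdot 29 = 2233$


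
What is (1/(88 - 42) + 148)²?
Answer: 46362481/2116 ≈ 21910.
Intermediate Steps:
(1/(88 - 42) + 148)² = (1/46 + 148)² = (6809/46)² = 46362481/2116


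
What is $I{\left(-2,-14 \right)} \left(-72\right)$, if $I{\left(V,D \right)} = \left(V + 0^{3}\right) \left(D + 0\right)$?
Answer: $-2016$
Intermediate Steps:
$I{\left(V,D \right)} = D V$ ($I{\left(V,D \right)} = \left(V + 0\right) D = V D = D V$)
$I{\left(-2,-14 \right)} \left(-72\right) = \left(-14\right) \left(-2\right) \left(-72\right) = 28 \left(-72\right) = -2016$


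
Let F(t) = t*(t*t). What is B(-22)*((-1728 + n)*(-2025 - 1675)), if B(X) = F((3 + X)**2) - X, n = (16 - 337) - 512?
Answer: 445792863057100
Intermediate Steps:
n = -833 (n = -321 - 512 = -833)
F(t) = t**3 (F(t) = t*t**2 = t**3)
B(X) = (3 + X)**6 - X (B(X) = ((3 + X)**2)**3 - X = (3 + X)**6 - X)
B(-22)*((-1728 + n)*(-2025 - 1675)) = ((3 - 22)**6 - 1*(-22))*((-1728 - 833)*(-2025 - 1675)) = ((-19)**6 + 22)*(-2561*(-3700)) = (47045881 + 22)*9475700 = 47045903*9475700 = 445792863057100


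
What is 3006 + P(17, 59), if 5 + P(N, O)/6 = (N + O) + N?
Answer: 3534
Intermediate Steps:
P(N, O) = -30 + 6*O + 12*N (P(N, O) = -30 + 6*((N + O) + N) = -30 + 6*(O + 2*N) = -30 + (6*O + 12*N) = -30 + 6*O + 12*N)
3006 + P(17, 59) = 3006 + (-30 + 6*59 + 12*17) = 3006 + (-30 + 354 + 204) = 3006 + 528 = 3534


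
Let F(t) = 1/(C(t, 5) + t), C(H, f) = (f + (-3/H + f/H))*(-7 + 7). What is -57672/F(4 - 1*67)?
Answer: 3633336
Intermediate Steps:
C(H, f) = 0 (C(H, f) = (f - 3/H + f/H)*0 = 0)
F(t) = 1/t (F(t) = 1/(0 + t) = 1/t)
-57672/F(4 - 1*67) = -57672/(1/(4 - 1*67)) = -57672/(1/(4 - 67)) = -57672/(1/(-63)) = -57672/(-1/63) = -57672*(-63) = 3633336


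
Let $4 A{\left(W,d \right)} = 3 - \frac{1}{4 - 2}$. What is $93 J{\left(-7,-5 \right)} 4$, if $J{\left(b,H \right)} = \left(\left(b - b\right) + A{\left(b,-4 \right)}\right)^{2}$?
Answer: $\frac{2325}{16} \approx 145.31$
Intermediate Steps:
$A{\left(W,d \right)} = \frac{5}{8}$ ($A{\left(W,d \right)} = \frac{3 - \frac{1}{4 - 2}}{4} = \frac{3 - \frac{1}{2}}{4} = \frac{1}{4} \cdot \frac{5}{2} = \frac{5}{8}$)
$J{\left(b,H \right)} = \frac{25}{64}$ ($J{\left(b,H \right)} = \left(\left(b - b\right) + \frac{5}{8}\right)^{2} = \left(0 + \frac{5}{8}\right)^{2} = \left(\frac{5}{8}\right)^{2} = \frac{25}{64}$)
$93 J{\left(-7,-5 \right)} 4 = 93 \cdot \frac{25}{64} \cdot 4 = \frac{2325}{64} \cdot 4 = \frac{2325}{16}$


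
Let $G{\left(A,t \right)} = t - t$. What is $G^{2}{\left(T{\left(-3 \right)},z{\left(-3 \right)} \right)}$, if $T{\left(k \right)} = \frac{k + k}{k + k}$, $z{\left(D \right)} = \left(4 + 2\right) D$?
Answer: $0$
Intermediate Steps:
$z{\left(D \right)} = 6 D$
$T{\left(k \right)} = 1$ ($T{\left(k \right)} = \frac{2 k}{2 k} = 2 k \frac{1}{2 k} = 1$)
$G{\left(A,t \right)} = 0$
$G^{2}{\left(T{\left(-3 \right)},z{\left(-3 \right)} \right)} = 0^{2} = 0$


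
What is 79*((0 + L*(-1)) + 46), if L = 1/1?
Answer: 3555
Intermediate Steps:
L = 1 (L = 1*1 = 1)
79*((0 + L*(-1)) + 46) = 79*((0 + 1*(-1)) + 46) = 79*((0 - 1) + 46) = 79*(-1 + 46) = 79*45 = 3555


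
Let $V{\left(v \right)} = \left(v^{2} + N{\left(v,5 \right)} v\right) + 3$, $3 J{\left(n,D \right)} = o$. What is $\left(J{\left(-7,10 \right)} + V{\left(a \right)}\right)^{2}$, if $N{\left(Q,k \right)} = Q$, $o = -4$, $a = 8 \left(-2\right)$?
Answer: $\frac{2374681}{9} \approx 2.6385 \cdot 10^{5}$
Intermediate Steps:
$a = -16$
$J{\left(n,D \right)} = - \frac{4}{3}$ ($J{\left(n,D \right)} = \frac{1}{3} \left(-4\right) = - \frac{4}{3}$)
$V{\left(v \right)} = 3 + 2 v^{2}$ ($V{\left(v \right)} = \left(v^{2} + v v\right) + 3 = \left(v^{2} + v^{2}\right) + 3 = 2 v^{2} + 3 = 3 + 2 v^{2}$)
$\left(J{\left(-7,10 \right)} + V{\left(a \right)}\right)^{2} = \left(- \frac{4}{3} + \left(3 + 2 \left(-16\right)^{2}\right)\right)^{2} = \left(- \frac{4}{3} + \left(3 + 2 \cdot 256\right)\right)^{2} = \left(- \frac{4}{3} + \left(3 + 512\right)\right)^{2} = \left(- \frac{4}{3} + 515\right)^{2} = \left(\frac{1541}{3}\right)^{2} = \frac{2374681}{9}$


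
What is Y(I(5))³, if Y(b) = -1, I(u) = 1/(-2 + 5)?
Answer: -1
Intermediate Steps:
I(u) = ⅓ (I(u) = 1/3 = ⅓)
Y(I(5))³ = (-1)³ = -1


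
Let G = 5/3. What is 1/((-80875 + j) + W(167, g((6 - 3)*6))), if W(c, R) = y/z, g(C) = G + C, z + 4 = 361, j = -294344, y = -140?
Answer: -51/19136189 ≈ -2.6651e-6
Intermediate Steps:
z = 357 (z = -4 + 361 = 357)
G = 5/3 (G = 5*(1/3) = 5/3 ≈ 1.6667)
g(C) = 5/3 + C
W(c, R) = -20/51 (W(c, R) = -140/357 = -140*1/357 = -20/51)
1/((-80875 + j) + W(167, g((6 - 3)*6))) = 1/((-80875 - 294344) - 20/51) = 1/(-375219 - 20/51) = 1/(-19136189/51) = -51/19136189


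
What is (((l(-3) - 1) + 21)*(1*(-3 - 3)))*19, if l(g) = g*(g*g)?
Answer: 798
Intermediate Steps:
l(g) = g**3 (l(g) = g*g**2 = g**3)
(((l(-3) - 1) + 21)*(1*(-3 - 3)))*19 = ((((-3)**3 - 1) + 21)*(1*(-3 - 3)))*19 = (((-27 - 1) + 21)*(1*(-6)))*19 = ((-28 + 21)*(-6))*19 = -7*(-6)*19 = 42*19 = 798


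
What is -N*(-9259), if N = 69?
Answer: 638871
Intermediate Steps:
-N*(-9259) = -69*(-9259) = -1*(-638871) = 638871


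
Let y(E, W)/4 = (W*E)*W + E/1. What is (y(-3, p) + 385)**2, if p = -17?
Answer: 9579025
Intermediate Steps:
y(E, W) = 4*E + 4*E*W**2 (y(E, W) = 4*((W*E)*W + E/1) = 4*((E*W)*W + E*1) = 4*(E*W**2 + E) = 4*(E + E*W**2) = 4*E + 4*E*W**2)
(y(-3, p) + 385)**2 = (4*(-3)*(1 + (-17)**2) + 385)**2 = (4*(-3)*(1 + 289) + 385)**2 = (4*(-3)*290 + 385)**2 = (-3480 + 385)**2 = (-3095)**2 = 9579025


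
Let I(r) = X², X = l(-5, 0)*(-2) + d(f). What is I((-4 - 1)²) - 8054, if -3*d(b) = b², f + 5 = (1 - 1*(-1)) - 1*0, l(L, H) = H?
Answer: -8045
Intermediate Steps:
f = -3 (f = -5 + ((1 - 1*(-1)) - 1*0) = -5 + ((1 + 1) + 0) = -5 + (2 + 0) = -5 + 2 = -3)
d(b) = -b²/3
X = -3 (X = 0*(-2) - ⅓*(-3)² = 0 - ⅓*9 = 0 - 3 = -3)
I(r) = 9 (I(r) = (-3)² = 9)
I((-4 - 1)²) - 8054 = 9 - 8054 = -8045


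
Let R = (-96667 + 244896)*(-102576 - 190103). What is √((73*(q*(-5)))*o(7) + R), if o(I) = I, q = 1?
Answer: 3*I*√4820390894 ≈ 2.0829e+5*I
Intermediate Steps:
R = -43383515491 (R = 148229*(-292679) = -43383515491)
√((73*(q*(-5)))*o(7) + R) = √((73*(1*(-5)))*7 - 43383515491) = √((73*(-5))*7 - 43383515491) = √(-365*7 - 43383515491) = √(-2555 - 43383515491) = √(-43383518046) = 3*I*√4820390894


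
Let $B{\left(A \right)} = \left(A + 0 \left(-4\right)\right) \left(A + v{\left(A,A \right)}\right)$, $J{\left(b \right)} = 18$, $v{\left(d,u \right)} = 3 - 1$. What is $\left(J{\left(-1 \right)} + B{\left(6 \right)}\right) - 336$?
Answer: $-270$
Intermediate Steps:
$v{\left(d,u \right)} = 2$
$B{\left(A \right)} = A \left(2 + A\right)$ ($B{\left(A \right)} = \left(A + 0 \left(-4\right)\right) \left(A + 2\right) = \left(A + 0\right) \left(2 + A\right) = A \left(2 + A\right)$)
$\left(J{\left(-1 \right)} + B{\left(6 \right)}\right) - 336 = \left(18 + 6 \left(2 + 6\right)\right) - 336 = \left(18 + 6 \cdot 8\right) - 336 = \left(18 + 48\right) - 336 = 66 - 336 = -270$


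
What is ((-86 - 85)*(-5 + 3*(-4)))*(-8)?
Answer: -23256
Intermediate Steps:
((-86 - 85)*(-5 + 3*(-4)))*(-8) = -171*(-5 - 12)*(-8) = -171*(-17)*(-8) = 2907*(-8) = -23256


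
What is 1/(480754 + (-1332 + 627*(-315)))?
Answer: 1/281917 ≈ 3.5471e-6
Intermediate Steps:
1/(480754 + (-1332 + 627*(-315))) = 1/(480754 + (-1332 - 197505)) = 1/(480754 - 198837) = 1/281917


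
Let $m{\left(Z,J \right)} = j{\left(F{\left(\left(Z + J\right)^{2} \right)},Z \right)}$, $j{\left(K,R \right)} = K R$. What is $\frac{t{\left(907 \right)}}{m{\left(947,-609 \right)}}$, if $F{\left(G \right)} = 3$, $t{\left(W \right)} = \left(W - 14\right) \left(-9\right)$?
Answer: $- \frac{2679}{947} \approx -2.8289$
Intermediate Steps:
$t{\left(W \right)} = 126 - 9 W$ ($t{\left(W \right)} = \left(-14 + W\right) \left(-9\right) = 126 - 9 W$)
$m{\left(Z,J \right)} = 3 Z$
$\frac{t{\left(907 \right)}}{m{\left(947,-609 \right)}} = \frac{126 - 8163}{3 \cdot 947} = \frac{126 - 8163}{2841} = \left(-8037\right) \frac{1}{2841} = - \frac{2679}{947}$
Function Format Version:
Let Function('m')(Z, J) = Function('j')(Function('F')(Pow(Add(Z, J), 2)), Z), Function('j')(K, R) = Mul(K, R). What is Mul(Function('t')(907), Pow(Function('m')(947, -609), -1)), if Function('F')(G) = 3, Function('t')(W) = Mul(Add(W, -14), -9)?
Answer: Rational(-2679, 947) ≈ -2.8289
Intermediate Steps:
Function('t')(W) = Add(126, Mul(-9, W)) (Function('t')(W) = Mul(Add(-14, W), -9) = Add(126, Mul(-9, W)))
Function('m')(Z, J) = Mul(3, Z)
Mul(Function('t')(907), Pow(Function('m')(947, -609), -1)) = Mul(Add(126, Mul(-9, 907)), Pow(Mul(3, 947), -1)) = Mul(Add(126, -8163), Pow(2841, -1)) = Mul(-8037, Rational(1, 2841)) = Rational(-2679, 947)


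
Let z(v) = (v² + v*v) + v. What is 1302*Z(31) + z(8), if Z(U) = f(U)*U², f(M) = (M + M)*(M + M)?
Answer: 4809697504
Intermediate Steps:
f(M) = 4*M² (f(M) = (2*M)*(2*M) = 4*M²)
z(v) = v + 2*v² (z(v) = (v² + v²) + v = 2*v² + v = v + 2*v²)
Z(U) = 4*U⁴ (Z(U) = (4*U²)*U² = 4*U⁴)
1302*Z(31) + z(8) = 1302*(4*31⁴) + 8*(1 + 2*8) = 1302*(4*923521) + 8*(1 + 16) = 1302*3694084 + 8*17 = 4809697368 + 136 = 4809697504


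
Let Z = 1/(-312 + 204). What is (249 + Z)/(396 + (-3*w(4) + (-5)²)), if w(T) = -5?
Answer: 26891/47088 ≈ 0.57108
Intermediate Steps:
Z = -1/108 (Z = 1/(-108) = -1/108 ≈ -0.0092593)
(249 + Z)/(396 + (-3*w(4) + (-5)²)) = (249 - 1/108)/(396 + (-3*(-5) + (-5)²)) = 26891/(108*(396 + (15 + 25))) = 26891/(108*(396 + 40)) = (26891/108)/436 = (26891/108)*(1/436) = 26891/47088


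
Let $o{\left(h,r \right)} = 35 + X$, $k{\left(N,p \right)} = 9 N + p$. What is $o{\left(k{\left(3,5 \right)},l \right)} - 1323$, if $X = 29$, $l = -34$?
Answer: $-1259$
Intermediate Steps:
$k{\left(N,p \right)} = p + 9 N$
$o{\left(h,r \right)} = 64$ ($o{\left(h,r \right)} = 35 + 29 = 64$)
$o{\left(k{\left(3,5 \right)},l \right)} - 1323 = 64 - 1323 = -1259$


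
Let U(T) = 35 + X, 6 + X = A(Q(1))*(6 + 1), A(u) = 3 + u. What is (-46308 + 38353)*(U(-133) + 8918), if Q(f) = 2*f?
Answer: -71451810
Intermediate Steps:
X = 29 (X = -6 + (3 + 2*1)*(6 + 1) = -6 + (3 + 2)*7 = -6 + 5*7 = -6 + 35 = 29)
U(T) = 64 (U(T) = 35 + 29 = 64)
(-46308 + 38353)*(U(-133) + 8918) = (-46308 + 38353)*(64 + 8918) = -7955*8982 = -71451810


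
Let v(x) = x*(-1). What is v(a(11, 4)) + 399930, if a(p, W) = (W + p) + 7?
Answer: 399908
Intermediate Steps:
a(p, W) = 7 + W + p
v(x) = -x
v(a(11, 4)) + 399930 = -(7 + 4 + 11) + 399930 = -1*22 + 399930 = -22 + 399930 = 399908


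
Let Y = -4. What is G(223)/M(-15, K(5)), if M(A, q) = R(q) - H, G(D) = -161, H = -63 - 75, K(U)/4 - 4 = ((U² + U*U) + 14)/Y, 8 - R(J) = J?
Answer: -161/194 ≈ -0.82990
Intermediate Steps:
R(J) = 8 - J
K(U) = 2 - 2*U² (K(U) = 16 + 4*(((U² + U*U) + 14)/(-4)) = 16 + 4*(((U² + U²) + 14)*(-¼)) = 16 + 4*((2*U² + 14)*(-¼)) = 16 + 4*((14 + 2*U²)*(-¼)) = 16 + 4*(-7/2 - U²/2) = 16 + (-14 - 2*U²) = 2 - 2*U²)
H = -138
M(A, q) = 146 - q (M(A, q) = (8 - q) - 1*(-138) = (8 - q) + 138 = 146 - q)
G(223)/M(-15, K(5)) = -161/(146 - (2 - 2*5²)) = -161/(146 - (2 - 2*25)) = -161/(146 - (2 - 50)) = -161/(146 - 1*(-48)) = -161/(146 + 48) = -161/194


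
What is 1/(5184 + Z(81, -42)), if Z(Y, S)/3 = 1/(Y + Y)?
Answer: 54/279937 ≈ 0.00019290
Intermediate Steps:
Z(Y, S) = 3/(2*Y) (Z(Y, S) = 3/(Y + Y) = 3/((2*Y)) = 3*(1/(2*Y)) = 3/(2*Y))
1/(5184 + Z(81, -42)) = 1/(5184 + (3/2)/81) = 1/(5184 + (3/2)*(1/81)) = 1/(5184 + 1/54) = 1/(279937/54) = 54/279937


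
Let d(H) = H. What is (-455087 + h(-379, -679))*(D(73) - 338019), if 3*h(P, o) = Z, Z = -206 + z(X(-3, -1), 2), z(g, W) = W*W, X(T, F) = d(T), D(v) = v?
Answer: 461452758998/3 ≈ 1.5382e+11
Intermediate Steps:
X(T, F) = T
z(g, W) = W**2
Z = -202 (Z = -206 + 2**2 = -206 + 4 = -202)
h(P, o) = -202/3 (h(P, o) = (1/3)*(-202) = -202/3)
(-455087 + h(-379, -679))*(D(73) - 338019) = (-455087 - 202/3)*(73 - 338019) = -1365463/3*(-337946) = 461452758998/3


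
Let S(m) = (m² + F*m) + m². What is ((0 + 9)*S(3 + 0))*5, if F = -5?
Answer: 135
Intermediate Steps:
S(m) = -5*m + 2*m² (S(m) = (m² - 5*m) + m² = -5*m + 2*m²)
((0 + 9)*S(3 + 0))*5 = ((0 + 9)*((3 + 0)*(-5 + 2*(3 + 0))))*5 = (9*(3*(-5 + 2*3)))*5 = (9*(3*(-5 + 6)))*5 = (9*(3*1))*5 = (9*3)*5 = 27*5 = 135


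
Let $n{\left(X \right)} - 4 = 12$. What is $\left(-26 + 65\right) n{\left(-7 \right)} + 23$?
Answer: $647$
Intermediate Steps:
$n{\left(X \right)} = 16$ ($n{\left(X \right)} = 4 + 12 = 16$)
$\left(-26 + 65\right) n{\left(-7 \right)} + 23 = \left(-26 + 65\right) 16 + 23 = 39 \cdot 16 + 23 = 624 + 23 = 647$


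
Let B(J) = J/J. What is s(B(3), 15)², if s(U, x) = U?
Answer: 1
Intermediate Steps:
B(J) = 1
s(B(3), 15)² = 1² = 1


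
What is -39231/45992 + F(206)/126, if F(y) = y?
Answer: 2265623/2897496 ≈ 0.78192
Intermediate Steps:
-39231/45992 + F(206)/126 = -39231/45992 + 206/126 = -39231*1/45992 + 206*(1/126) = -39231/45992 + 103/63 = 2265623/2897496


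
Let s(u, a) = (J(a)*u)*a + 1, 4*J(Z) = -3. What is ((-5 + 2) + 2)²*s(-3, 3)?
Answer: 31/4 ≈ 7.7500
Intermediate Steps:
J(Z) = -¾ (J(Z) = (¼)*(-3) = -¾)
s(u, a) = 1 - 3*a*u/4 (s(u, a) = (-3*u/4)*a + 1 = -3*a*u/4 + 1 = 1 - 3*a*u/4)
((-5 + 2) + 2)²*s(-3, 3) = ((-5 + 2) + 2)²*(1 - ¾*3*(-3)) = (-3 + 2)²*(1 + 27/4) = (-1)²*(31/4) = 1*(31/4) = 31/4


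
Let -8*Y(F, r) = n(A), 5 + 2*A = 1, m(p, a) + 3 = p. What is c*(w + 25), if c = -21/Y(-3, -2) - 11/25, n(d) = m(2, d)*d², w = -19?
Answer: -6366/25 ≈ -254.64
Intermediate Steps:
m(p, a) = -3 + p
A = -2 (A = -5/2 + (½)*1 = -5/2 + ½ = -2)
n(d) = -d² (n(d) = (-3 + 2)*d² = -d²)
Y(F, r) = ½ (Y(F, r) = -(-1)*(-2)²/8 = -(-1)*4/8 = -⅛*(-4) = ½)
c = -1061/25 (c = -21/½ - 11/25 = -21*2 - 11*1/25 = -42 - 11/25 = -1061/25 ≈ -42.440)
c*(w + 25) = -1061*(-19 + 25)/25 = -1061/25*6 = -6366/25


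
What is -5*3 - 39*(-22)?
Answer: 843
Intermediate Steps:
-5*3 - 39*(-22) = -15 + 858 = 843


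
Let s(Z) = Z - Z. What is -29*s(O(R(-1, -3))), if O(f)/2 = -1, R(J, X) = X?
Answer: 0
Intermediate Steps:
O(f) = -2 (O(f) = 2*(-1) = -2)
s(Z) = 0
-29*s(O(R(-1, -3))) = -29*0 = 0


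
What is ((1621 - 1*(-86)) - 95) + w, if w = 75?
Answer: 1687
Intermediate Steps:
((1621 - 1*(-86)) - 95) + w = ((1621 - 1*(-86)) - 95) + 75 = ((1621 + 86) - 95) + 75 = (1707 - 95) + 75 = 1612 + 75 = 1687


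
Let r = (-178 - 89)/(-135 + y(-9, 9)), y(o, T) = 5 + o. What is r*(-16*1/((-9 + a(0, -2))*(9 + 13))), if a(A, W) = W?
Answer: 2136/16819 ≈ 0.12700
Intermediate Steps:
r = 267/139 (r = (-178 - 89)/(-135 + (5 - 9)) = -267/(-135 - 4) = -267/(-139) = -267*(-1/139) = 267/139 ≈ 1.9209)
r*(-16*1/((-9 + a(0, -2))*(9 + 13))) = 267*(-16*1/((-9 - 2)*(9 + 13)))/139 = 267*(-16/((-11*22)))/139 = 267*(-16/(-242))/139 = 267*(-16*(-1/242))/139 = (267/139)*(8/121) = 2136/16819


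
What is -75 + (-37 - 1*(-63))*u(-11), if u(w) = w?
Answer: -361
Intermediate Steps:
-75 + (-37 - 1*(-63))*u(-11) = -75 + (-37 - 1*(-63))*(-11) = -75 + (-37 + 63)*(-11) = -75 + 26*(-11) = -75 - 286 = -361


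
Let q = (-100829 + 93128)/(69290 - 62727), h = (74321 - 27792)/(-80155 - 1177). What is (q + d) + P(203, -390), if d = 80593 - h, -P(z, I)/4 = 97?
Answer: 42811657604875/533781916 ≈ 80204.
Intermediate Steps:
h = -46529/81332 (h = 46529/(-81332) = 46529*(-1/81332) = -46529/81332 ≈ -0.57209)
P(z, I) = -388 (P(z, I) = -4*97 = -388)
q = -7701/6563 ≈ -1.1734
d = 6554836405/81332 (d = 80593 - 1*(-46529/81332) = 80593 + 46529/81332 = 6554836405/81332 ≈ 80594.)
(q + d) + P(203, -390) = (-7701/6563 + 6554836405/81332) - 388 = 43018764988283/533781916 - 388 = 42811657604875/533781916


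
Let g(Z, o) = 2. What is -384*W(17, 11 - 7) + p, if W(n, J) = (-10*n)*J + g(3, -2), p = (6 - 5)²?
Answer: 260353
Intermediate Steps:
p = 1 (p = 1² = 1)
W(n, J) = 2 - 10*J*n (W(n, J) = (-10*n)*J + 2 = -10*J*n + 2 = 2 - 10*J*n)
-384*W(17, 11 - 7) + p = -384*(2 - 10*(11 - 7)*17) + 1 = -384*(2 - 10*4*17) + 1 = -384*(2 - 680) + 1 = -384*(-678) + 1 = 260352 + 1 = 260353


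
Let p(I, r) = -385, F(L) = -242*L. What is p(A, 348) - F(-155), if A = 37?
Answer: -37895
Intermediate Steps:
p(A, 348) - F(-155) = -385 - (-242)*(-155) = -385 - 1*37510 = -385 - 37510 = -37895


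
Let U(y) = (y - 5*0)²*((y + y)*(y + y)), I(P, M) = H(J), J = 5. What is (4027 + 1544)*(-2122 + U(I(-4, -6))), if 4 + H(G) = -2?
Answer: 17058402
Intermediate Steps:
H(G) = -6 (H(G) = -4 - 2 = -6)
I(P, M) = -6
U(y) = 4*y⁴ (U(y) = (y + 0)²*((2*y)*(2*y)) = y²*(4*y²) = 4*y⁴)
(4027 + 1544)*(-2122 + U(I(-4, -6))) = (4027 + 1544)*(-2122 + 4*(-6)⁴) = 5571*(-2122 + 4*1296) = 5571*(-2122 + 5184) = 5571*3062 = 17058402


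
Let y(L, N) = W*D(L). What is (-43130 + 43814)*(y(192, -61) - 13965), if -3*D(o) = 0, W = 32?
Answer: -9552060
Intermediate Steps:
D(o) = 0 (D(o) = -⅓*0 = 0)
y(L, N) = 0 (y(L, N) = 32*0 = 0)
(-43130 + 43814)*(y(192, -61) - 13965) = (-43130 + 43814)*(0 - 13965) = 684*(-13965) = -9552060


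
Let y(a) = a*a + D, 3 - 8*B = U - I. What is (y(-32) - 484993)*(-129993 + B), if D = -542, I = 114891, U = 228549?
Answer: 558931405089/8 ≈ 6.9866e+10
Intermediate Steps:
B = -113655/8 (B = 3/8 - (228549 - 1*114891)/8 = 3/8 - (228549 - 114891)/8 = 3/8 - ⅛*113658 = 3/8 - 56829/4 = -113655/8 ≈ -14207.)
y(a) = -542 + a² (y(a) = a*a - 542 = a² - 542 = -542 + a²)
(y(-32) - 484993)*(-129993 + B) = ((-542 + (-32)²) - 484993)*(-129993 - 113655/8) = ((-542 + 1024) - 484993)*(-1153599/8) = (482 - 484993)*(-1153599/8) = -484511*(-1153599/8) = 558931405089/8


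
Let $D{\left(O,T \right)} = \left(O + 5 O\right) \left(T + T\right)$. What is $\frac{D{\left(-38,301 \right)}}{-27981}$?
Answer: $\frac{45752}{9327} \approx 4.9053$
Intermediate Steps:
$D{\left(O,T \right)} = 12 O T$ ($D{\left(O,T \right)} = 6 O 2 T = 12 O T$)
$\frac{D{\left(-38,301 \right)}}{-27981} = \frac{12 \left(-38\right) 301}{-27981} = \left(-137256\right) \left(- \frac{1}{27981}\right) = \frac{45752}{9327}$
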